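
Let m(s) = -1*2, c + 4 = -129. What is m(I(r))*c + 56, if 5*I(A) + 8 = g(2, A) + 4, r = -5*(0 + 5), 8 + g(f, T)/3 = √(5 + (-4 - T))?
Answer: 322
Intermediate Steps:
c = -133 (c = -4 - 129 = -133)
g(f, T) = -24 + 3*√(1 - T) (g(f, T) = -24 + 3*√(5 + (-4 - T)) = -24 + 3*√(1 - T))
r = -25 (r = -5*5 = -25)
I(A) = -28/5 + 3*√(1 - A)/5 (I(A) = -8/5 + ((-24 + 3*√(1 - A)) + 4)/5 = -8/5 + (-20 + 3*√(1 - A))/5 = -8/5 + (-4 + 3*√(1 - A)/5) = -28/5 + 3*√(1 - A)/5)
m(s) = -2
m(I(r))*c + 56 = -2*(-133) + 56 = 266 + 56 = 322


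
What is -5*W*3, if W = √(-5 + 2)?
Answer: -15*I*√3 ≈ -25.981*I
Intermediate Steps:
W = I*√3 (W = √(-3) = I*√3 ≈ 1.732*I)
-5*W*3 = -5*I*√3*3 = -15*I*√3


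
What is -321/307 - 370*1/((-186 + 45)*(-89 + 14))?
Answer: -701633/649305 ≈ -1.0806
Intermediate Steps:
-321/307 - 370*1/((-186 + 45)*(-89 + 14)) = -321*1/307 - 370/((-75*(-141))) = -321/307 - 370/10575 = -321/307 - 370*1/10575 = -321/307 - 74/2115 = -701633/649305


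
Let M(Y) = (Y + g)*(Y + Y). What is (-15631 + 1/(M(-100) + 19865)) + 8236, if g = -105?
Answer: -450096674/60865 ≈ -7395.0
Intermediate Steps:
M(Y) = 2*Y*(-105 + Y) (M(Y) = (Y - 105)*(Y + Y) = (-105 + Y)*(2*Y) = 2*Y*(-105 + Y))
(-15631 + 1/(M(-100) + 19865)) + 8236 = (-15631 + 1/(2*(-100)*(-105 - 100) + 19865)) + 8236 = (-15631 + 1/(2*(-100)*(-205) + 19865)) + 8236 = (-15631 + 1/(41000 + 19865)) + 8236 = (-15631 + 1/60865) + 8236 = -951380814/60865 + 8236 = -450096674/60865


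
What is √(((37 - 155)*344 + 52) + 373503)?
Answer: √332963 ≈ 577.03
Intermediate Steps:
√(((37 - 155)*344 + 52) + 373503) = √((-118*344 + 52) + 373503) = √((-40592 + 52) + 373503) = √(-40540 + 373503) = √332963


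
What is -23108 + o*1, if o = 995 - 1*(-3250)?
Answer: -18863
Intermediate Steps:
o = 4245 (o = 995 + 3250 = 4245)
-23108 + o*1 = -23108 + 4245*1 = -23108 + 4245 = -18863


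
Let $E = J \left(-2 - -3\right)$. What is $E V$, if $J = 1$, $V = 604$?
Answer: $604$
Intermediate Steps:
$E = 1$ ($E = 1 \left(-2 - -3\right) = 1 \left(-2 + 3\right) = 1 \cdot 1 = 1$)
$E V = 1 \cdot 604 = 604$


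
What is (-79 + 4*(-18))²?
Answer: 22801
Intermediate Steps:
(-79 + 4*(-18))² = (-79 - 72)² = (-151)² = 22801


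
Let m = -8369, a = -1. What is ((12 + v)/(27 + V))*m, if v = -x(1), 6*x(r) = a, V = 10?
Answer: -610937/222 ≈ -2752.0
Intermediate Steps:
x(r) = -⅙ (x(r) = (⅙)*(-1) = -⅙)
v = ⅙ (v = -1*(-⅙) = ⅙ ≈ 0.16667)
((12 + v)/(27 + V))*m = ((12 + ⅙)/(27 + 10))*(-8369) = ((73/6)/37)*(-8369) = ((73/6)*(1/37))*(-8369) = (73/222)*(-8369) = -610937/222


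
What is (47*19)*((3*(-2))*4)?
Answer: -21432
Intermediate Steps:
(47*19)*((3*(-2))*4) = 893*(-6*4) = 893*(-24) = -21432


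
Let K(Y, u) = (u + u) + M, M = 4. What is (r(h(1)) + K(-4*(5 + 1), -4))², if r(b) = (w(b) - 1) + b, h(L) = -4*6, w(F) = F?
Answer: 2809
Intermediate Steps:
K(Y, u) = 4 + 2*u (K(Y, u) = (u + u) + 4 = 2*u + 4 = 4 + 2*u)
h(L) = -24
r(b) = -1 + 2*b (r(b) = (b - 1) + b = (-1 + b) + b = -1 + 2*b)
(r(h(1)) + K(-4*(5 + 1), -4))² = ((-1 + 2*(-24)) + (4 + 2*(-4)))² = ((-1 - 48) + (4 - 8))² = (-49 - 4)² = (-53)² = 2809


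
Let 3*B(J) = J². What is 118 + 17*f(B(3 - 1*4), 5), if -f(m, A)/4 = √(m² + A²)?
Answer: 118 - 68*√226/3 ≈ -222.75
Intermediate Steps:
B(J) = J²/3
f(m, A) = -4*√(A² + m²) (f(m, A) = -4*√(m² + A²) = -4*√(A² + m²))
118 + 17*f(B(3 - 1*4), 5) = 118 + 17*(-4*√(5² + ((3 - 1*4)²/3)²)) = 118 + 17*(-4*√(25 + ((3 - 4)²/3)²)) = 118 + 17*(-4*√(25 + ((⅓)*(-1)²)²)) = 118 + 17*(-4*√(25 + ((⅓)*1)²)) = 118 + 17*(-4*√(25 + (⅓)²)) = 118 + 17*(-4*√(25 + ⅑)) = 118 + 17*(-4*√226/3) = 118 - 68*√226/3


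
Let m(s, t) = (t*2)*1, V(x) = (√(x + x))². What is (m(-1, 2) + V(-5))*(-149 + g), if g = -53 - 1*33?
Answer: 1410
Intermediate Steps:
g = -86 (g = -53 - 33 = -86)
V(x) = 2*x (V(x) = (√(2*x))² = (√2*√x)² = 2*x)
m(s, t) = 2*t (m(s, t) = (2*t)*1 = 2*t)
(m(-1, 2) + V(-5))*(-149 + g) = (2*2 + 2*(-5))*(-149 - 86) = (4 - 10)*(-235) = -6*(-235) = 1410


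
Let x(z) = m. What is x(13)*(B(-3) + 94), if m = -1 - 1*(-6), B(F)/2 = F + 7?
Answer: 510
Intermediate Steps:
B(F) = 14 + 2*F (B(F) = 2*(F + 7) = 2*(7 + F) = 14 + 2*F)
m = 5 (m = -1 + 6 = 5)
x(z) = 5
x(13)*(B(-3) + 94) = 5*((14 + 2*(-3)) + 94) = 5*((14 - 6) + 94) = 5*(8 + 94) = 5*102 = 510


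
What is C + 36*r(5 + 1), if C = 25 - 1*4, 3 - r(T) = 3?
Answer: 21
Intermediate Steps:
r(T) = 0 (r(T) = 3 - 1*3 = 3 - 3 = 0)
C = 21 (C = 25 - 4 = 21)
C + 36*r(5 + 1) = 21 + 36*0 = 21 + 0 = 21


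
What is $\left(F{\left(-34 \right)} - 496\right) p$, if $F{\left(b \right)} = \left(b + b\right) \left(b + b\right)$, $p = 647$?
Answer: $2670816$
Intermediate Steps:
$F{\left(b \right)} = 4 b^{2}$ ($F{\left(b \right)} = 2 b 2 b = 4 b^{2}$)
$\left(F{\left(-34 \right)} - 496\right) p = \left(4 \left(-34\right)^{2} - 496\right) 647 = \left(4 \cdot 1156 - 496\right) 647 = \left(4624 - 496\right) 647 = 4128 \cdot 647 = 2670816$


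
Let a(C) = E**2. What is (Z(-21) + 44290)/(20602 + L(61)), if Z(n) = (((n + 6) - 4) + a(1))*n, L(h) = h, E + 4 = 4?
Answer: 44689/20663 ≈ 2.1628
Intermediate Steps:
E = 0 (E = -4 + 4 = 0)
a(C) = 0 (a(C) = 0**2 = 0)
Z(n) = n*(2 + n) (Z(n) = (((n + 6) - 4) + 0)*n = (((6 + n) - 4) + 0)*n = ((2 + n) + 0)*n = (2 + n)*n = n*(2 + n))
(Z(-21) + 44290)/(20602 + L(61)) = (-21*(2 - 21) + 44290)/(20602 + 61) = (-21*(-19) + 44290)/20663 = (399 + 44290)*(1/20663) = 44689*(1/20663) = 44689/20663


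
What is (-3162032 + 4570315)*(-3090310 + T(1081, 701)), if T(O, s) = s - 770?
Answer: -4352128209257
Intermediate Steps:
T(O, s) = -770 + s
(-3162032 + 4570315)*(-3090310 + T(1081, 701)) = (-3162032 + 4570315)*(-3090310 + (-770 + 701)) = 1408283*(-3090310 - 69) = 1408283*(-3090379) = -4352128209257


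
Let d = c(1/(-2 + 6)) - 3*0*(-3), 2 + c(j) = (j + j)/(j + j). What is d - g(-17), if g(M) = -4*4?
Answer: 15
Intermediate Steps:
g(M) = -16
c(j) = -1 (c(j) = -2 + (j + j)/(j + j) = -2 + (2*j)/((2*j)) = -2 + (2*j)*(1/(2*j)) = -2 + 1 = -1)
d = -1 (d = -1 - 3*0*(-3) = -1 + 0*(-3) = -1 + 0 = -1)
d - g(-17) = -1 - 1*(-16) = -1 + 16 = 15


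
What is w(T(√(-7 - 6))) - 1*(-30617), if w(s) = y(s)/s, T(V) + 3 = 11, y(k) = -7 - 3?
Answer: 122463/4 ≈ 30616.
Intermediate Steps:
y(k) = -10
T(V) = 8 (T(V) = -3 + 11 = 8)
w(s) = -10/s
w(T(√(-7 - 6))) - 1*(-30617) = -10/8 - 1*(-30617) = -10*⅛ + 30617 = -5/4 + 30617 = 122463/4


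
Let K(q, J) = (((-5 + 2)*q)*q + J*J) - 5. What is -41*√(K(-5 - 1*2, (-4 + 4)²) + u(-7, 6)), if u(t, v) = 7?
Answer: -41*I*√145 ≈ -493.71*I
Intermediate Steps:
K(q, J) = -5 + J² - 3*q² (K(q, J) = ((-3*q)*q + J²) - 5 = (-3*q² + J²) - 5 = (J² - 3*q²) - 5 = -5 + J² - 3*q²)
-41*√(K(-5 - 1*2, (-4 + 4)²) + u(-7, 6)) = -41*√((-5 + ((-4 + 4)²)² - 3*(-5 - 1*2)²) + 7) = -41*√((-5 + (0²)² - 3*(-5 - 2)²) + 7) = -41*√((-5 + 0² - 3*(-7)²) + 7) = -41*√((-5 + 0 - 3*49) + 7) = -41*√((-5 + 0 - 147) + 7) = -41*√(-152 + 7) = -41*I*√145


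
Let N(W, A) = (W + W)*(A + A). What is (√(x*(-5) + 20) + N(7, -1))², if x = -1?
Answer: 529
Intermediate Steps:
N(W, A) = 4*A*W (N(W, A) = (2*W)*(2*A) = 4*A*W)
(√(x*(-5) + 20) + N(7, -1))² = (√(-1*(-5) + 20) + 4*(-1)*7)² = (√(5 + 20) - 28)² = (√25 - 28)² = (5 - 28)² = (-23)² = 529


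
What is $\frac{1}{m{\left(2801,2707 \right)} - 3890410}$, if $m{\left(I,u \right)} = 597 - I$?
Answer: $- \frac{1}{3892614} \approx -2.569 \cdot 10^{-7}$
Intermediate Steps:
$\frac{1}{m{\left(2801,2707 \right)} - 3890410} = \frac{1}{\left(597 - 2801\right) - 3890410} = \frac{1}{-2204 - 3890410} = \frac{1}{-3892614} = - \frac{1}{3892614}$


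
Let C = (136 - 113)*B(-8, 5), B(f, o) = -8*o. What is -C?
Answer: 920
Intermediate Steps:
C = -920 (C = (136 - 113)*(-8*5) = 23*(-40) = -920)
-C = -1*(-920) = 920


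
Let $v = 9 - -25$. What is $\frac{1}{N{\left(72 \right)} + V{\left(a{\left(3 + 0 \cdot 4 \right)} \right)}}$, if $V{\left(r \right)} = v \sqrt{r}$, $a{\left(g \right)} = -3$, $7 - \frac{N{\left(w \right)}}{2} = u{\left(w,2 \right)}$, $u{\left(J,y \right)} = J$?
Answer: $- \frac{65}{10184} - \frac{17 i \sqrt{3}}{10184} \approx -0.0063826 - 0.0028913 i$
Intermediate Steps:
$v = 34$ ($v = 9 + 25 = 34$)
$N{\left(w \right)} = 14 - 2 w$
$V{\left(r \right)} = 34 \sqrt{r}$
$\frac{1}{N{\left(72 \right)} + V{\left(a{\left(3 + 0 \cdot 4 \right)} \right)}} = \frac{1}{\left(14 - 144\right) + 34 \sqrt{-3}} = \frac{1}{\left(14 - 144\right) + 34 i \sqrt{3}} = \frac{1}{-130 + 34 i \sqrt{3}}$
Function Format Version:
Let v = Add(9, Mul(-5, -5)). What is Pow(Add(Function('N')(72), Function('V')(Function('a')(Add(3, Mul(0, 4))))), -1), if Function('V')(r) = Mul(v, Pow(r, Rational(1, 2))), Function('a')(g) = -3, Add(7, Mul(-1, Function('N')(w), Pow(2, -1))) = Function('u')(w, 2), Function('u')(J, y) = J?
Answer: Add(Rational(-65, 10184), Mul(Rational(-17, 10184), I, Pow(3, Rational(1, 2)))) ≈ Add(-0.0063826, Mul(-0.0028913, I))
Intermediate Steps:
v = 34 (v = Add(9, 25) = 34)
Function('N')(w) = Add(14, Mul(-2, w))
Function('V')(r) = Mul(34, Pow(r, Rational(1, 2)))
Pow(Add(Function('N')(72), Function('V')(Function('a')(Add(3, Mul(0, 4))))), -1) = Pow(Add(Add(14, Mul(-2, 72)), Mul(34, Pow(-3, Rational(1, 2)))), -1) = Pow(Add(Add(14, -144), Mul(34, Mul(I, Pow(3, Rational(1, 2))))), -1) = Pow(Add(-130, Mul(34, I, Pow(3, Rational(1, 2)))), -1)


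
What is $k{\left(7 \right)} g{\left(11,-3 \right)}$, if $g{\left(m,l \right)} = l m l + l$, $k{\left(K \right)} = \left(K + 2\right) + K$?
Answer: $1536$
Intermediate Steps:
$k{\left(K \right)} = 2 + 2 K$ ($k{\left(K \right)} = \left(2 + K\right) + K = 2 + 2 K$)
$g{\left(m,l \right)} = l + m l^{2}$ ($g{\left(m,l \right)} = m l^{2} + l = l + m l^{2}$)
$k{\left(7 \right)} g{\left(11,-3 \right)} = \left(2 + 2 \cdot 7\right) \left(- 3 \left(1 - 33\right)\right) = \left(2 + 14\right) \left(- 3 \left(1 - 33\right)\right) = 16 \left(\left(-3\right) \left(-32\right)\right) = 16 \cdot 96 = 1536$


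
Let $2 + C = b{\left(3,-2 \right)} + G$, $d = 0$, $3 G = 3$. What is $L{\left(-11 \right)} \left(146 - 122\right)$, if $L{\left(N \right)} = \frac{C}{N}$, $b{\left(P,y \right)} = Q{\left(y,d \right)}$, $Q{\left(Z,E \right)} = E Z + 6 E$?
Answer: $\frac{24}{11} \approx 2.1818$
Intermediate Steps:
$G = 1$ ($G = \frac{1}{3} \cdot 3 = 1$)
$Q{\left(Z,E \right)} = 6 E + E Z$
$b{\left(P,y \right)} = 0$ ($b{\left(P,y \right)} = 0 \left(6 + y\right) = 0$)
$C = -1$ ($C = -2 + \left(0 + 1\right) = -2 + 1 = -1$)
$L{\left(N \right)} = - \frac{1}{N}$
$L{\left(-11 \right)} \left(146 - 122\right) = - \frac{1}{-11} \left(146 - 122\right) = \left(-1\right) \left(- \frac{1}{11}\right) 24 = \frac{1}{11} \cdot 24 = \frac{24}{11}$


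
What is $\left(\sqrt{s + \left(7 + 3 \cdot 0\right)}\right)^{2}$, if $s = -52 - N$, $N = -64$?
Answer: $19$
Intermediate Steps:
$s = 12$ ($s = -52 - -64 = -52 + 64 = 12$)
$\left(\sqrt{s + \left(7 + 3 \cdot 0\right)}\right)^{2} = \left(\sqrt{12 + \left(7 + 3 \cdot 0\right)}\right)^{2} = \left(\sqrt{12 + \left(7 + 0\right)}\right)^{2} = \left(\sqrt{12 + 7}\right)^{2} = \left(\sqrt{19}\right)^{2} = 19$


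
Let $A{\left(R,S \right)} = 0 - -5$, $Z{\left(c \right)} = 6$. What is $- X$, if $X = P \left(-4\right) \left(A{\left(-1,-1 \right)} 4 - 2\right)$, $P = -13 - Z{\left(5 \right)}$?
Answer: $-1368$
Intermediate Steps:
$A{\left(R,S \right)} = 5$ ($A{\left(R,S \right)} = 0 + 5 = 5$)
$P = -19$ ($P = -13 - 6 = -19$)
$X = 1368$ ($X = \left(-19\right) \left(-4\right) \left(5 \cdot 4 - 2\right) = 76 \left(20 - 2\right) = 76 \cdot 18 = 1368$)
$- X = \left(-1\right) 1368 = -1368$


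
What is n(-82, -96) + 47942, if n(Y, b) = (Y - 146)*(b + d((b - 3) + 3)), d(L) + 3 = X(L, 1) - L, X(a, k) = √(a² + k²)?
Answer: 48626 - 228*√9217 ≈ 26737.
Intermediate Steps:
d(L) = -3 + √(1 + L²) - L (d(L) = -3 + (√(L² + 1²) - L) = -3 + (√(L² + 1) - L) = -3 + (√(1 + L²) - L) = -3 + √(1 + L²) - L)
n(Y, b) = (-146 + Y)*(-3 + √(1 + b²)) (n(Y, b) = (Y - 146)*(b + (-3 + √(1 + ((b - 3) + 3)²) - ((b - 3) + 3))) = (-146 + Y)*(b + (-3 + √(1 + ((-3 + b) + 3)²) - ((-3 + b) + 3))) = (-146 + Y)*(b + (-3 + √(1 + b²) - b)) = (-146 + Y)*(-3 + √(1 + b²)))
n(-82, -96) + 47942 = (438 - 146*√(1 + (-96)²) - 3*(-82) - 82*√(1 + (-96)²)) + 47942 = (438 - 146*√(1 + 9216) + 246 - 82*√(1 + 9216)) + 47942 = (438 - 146*√9217 + 246 - 82*√9217) + 47942 = (684 - 228*√9217) + 47942 = 48626 - 228*√9217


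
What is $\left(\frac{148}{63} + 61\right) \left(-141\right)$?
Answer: $- \frac{187577}{21} \approx -8932.2$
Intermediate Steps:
$\left(\frac{148}{63} + 61\right) \left(-141\right) = \frac{3991}{63} \left(-141\right) = - \frac{187577}{21}$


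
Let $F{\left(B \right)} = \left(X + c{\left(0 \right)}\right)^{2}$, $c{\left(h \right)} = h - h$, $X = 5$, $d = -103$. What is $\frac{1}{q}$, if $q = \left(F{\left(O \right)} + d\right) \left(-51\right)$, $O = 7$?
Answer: $\frac{1}{3978} \approx 0.00025138$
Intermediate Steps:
$c{\left(h \right)} = 0$
$F{\left(B \right)} = 25$ ($F{\left(B \right)} = \left(5 + 0\right)^{2} = 5^{2} = 25$)
$q = 3978$ ($q = \left(25 - 103\right) \left(-51\right) = \left(-78\right) \left(-51\right) = 3978$)
$\frac{1}{q} = \frac{1}{3978}$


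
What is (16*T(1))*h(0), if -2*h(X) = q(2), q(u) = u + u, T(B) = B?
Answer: -32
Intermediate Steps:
q(u) = 2*u
h(X) = -2
(16*T(1))*h(0) = (16*1)*(-2) = 16*(-2) = -32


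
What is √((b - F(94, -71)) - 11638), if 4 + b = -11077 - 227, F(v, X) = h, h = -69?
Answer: I*√22877 ≈ 151.25*I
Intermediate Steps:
F(v, X) = -69
b = -11308 (b = -4 + (-11077 - 227) = -4 - 11304 = -11308)
√((b - F(94, -71)) - 11638) = √((-11308 - 1*(-69)) - 11638) = √((-11308 + 69) - 11638) = √(-11239 - 11638) = √(-22877) = I*√22877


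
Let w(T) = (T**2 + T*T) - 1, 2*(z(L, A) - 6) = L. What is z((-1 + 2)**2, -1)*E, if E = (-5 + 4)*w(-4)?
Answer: -403/2 ≈ -201.50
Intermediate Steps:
z(L, A) = 6 + L/2
w(T) = -1 + 2*T**2 (w(T) = (T**2 + T**2) - 1 = 2*T**2 - 1 = -1 + 2*T**2)
E = -31 (E = (-5 + 4)*(-1 + 2*(-4)**2) = -(-1 + 2*16) = -(-1 + 32) = -1*31 = -31)
z((-1 + 2)**2, -1)*E = (6 + (-1 + 2)**2/2)*(-31) = (6 + (1/2)*1**2)*(-31) = (6 + (1/2)*1)*(-31) = (6 + 1/2)*(-31) = (13/2)*(-31) = -403/2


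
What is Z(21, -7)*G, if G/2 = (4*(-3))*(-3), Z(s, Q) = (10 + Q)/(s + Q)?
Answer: 108/7 ≈ 15.429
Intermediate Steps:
Z(s, Q) = (10 + Q)/(Q + s)
G = 72 (G = 2*((4*(-3))*(-3)) = 2*(-12*(-3)) = 2*36 = 72)
Z(21, -7)*G = ((10 - 7)/(-7 + 21))*72 = (3/14)*72 = 108/7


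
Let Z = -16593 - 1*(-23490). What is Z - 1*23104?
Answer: -16207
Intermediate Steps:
Z = 6897 (Z = -16593 + 23490 = 6897)
Z - 1*23104 = 6897 - 1*23104 = 6897 - 23104 = -16207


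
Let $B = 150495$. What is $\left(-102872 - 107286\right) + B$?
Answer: $-59663$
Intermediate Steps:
$\left(-102872 - 107286\right) + B = \left(-102872 - 107286\right) + 150495 = -210158 + 150495 = -59663$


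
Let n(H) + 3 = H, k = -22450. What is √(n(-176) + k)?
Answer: I*√22629 ≈ 150.43*I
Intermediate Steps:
n(H) = -3 + H
√(n(-176) + k) = √((-3 - 176) - 22450) = √(-179 - 22450) = √(-22629) = I*√22629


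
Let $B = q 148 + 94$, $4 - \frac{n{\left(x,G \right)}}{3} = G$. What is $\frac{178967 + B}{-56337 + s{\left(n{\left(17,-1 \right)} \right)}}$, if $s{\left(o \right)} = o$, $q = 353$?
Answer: $- \frac{231305}{56322} \approx -4.1068$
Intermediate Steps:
$n{\left(x,G \right)} = 12 - 3 G$
$B = 52338$ ($B = 353 \cdot 148 + 94 = 52244 + 94 = 52338$)
$\frac{178967 + B}{-56337 + s{\left(n{\left(17,-1 \right)} \right)}} = \frac{178967 + 52338}{-56337 + \left(12 - -3\right)} = \frac{231305}{-56337 + \left(12 + 3\right)} = \frac{231305}{-56337 + 15} = \frac{231305}{-56322} = 231305 \left(- \frac{1}{56322}\right) = - \frac{231305}{56322}$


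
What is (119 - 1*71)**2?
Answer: 2304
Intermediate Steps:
(119 - 1*71)**2 = (119 - 71)**2 = 48**2 = 2304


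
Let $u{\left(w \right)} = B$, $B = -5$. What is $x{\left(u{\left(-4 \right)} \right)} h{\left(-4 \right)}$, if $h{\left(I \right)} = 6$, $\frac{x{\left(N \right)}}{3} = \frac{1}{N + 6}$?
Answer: $18$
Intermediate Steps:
$u{\left(w \right)} = -5$
$x{\left(N \right)} = \frac{3}{6 + N}$ ($x{\left(N \right)} = \frac{3}{N + 6} = \frac{3}{6 + N}$)
$x{\left(u{\left(-4 \right)} \right)} h{\left(-4 \right)} = \frac{3}{6 - 5} \cdot 6 = \frac{3}{1} \cdot 6 = 3 \cdot 1 \cdot 6 = 3 \cdot 6 = 18$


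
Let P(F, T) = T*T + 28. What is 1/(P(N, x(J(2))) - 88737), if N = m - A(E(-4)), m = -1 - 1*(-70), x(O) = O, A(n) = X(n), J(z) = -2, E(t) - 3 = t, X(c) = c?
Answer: -1/88705 ≈ -1.1273e-5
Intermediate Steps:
E(t) = 3 + t
A(n) = n
m = 69 (m = -1 + 70 = 69)
N = 70 (N = 69 - (3 - 4) = 69 - 1*(-1) = 69 + 1 = 70)
P(F, T) = 28 + T² (P(F, T) = T² + 28 = 28 + T²)
1/(P(N, x(J(2))) - 88737) = 1/((28 + (-2)²) - 88737) = 1/((28 + 4) - 88737) = 1/(32 - 88737) = 1/(-88705) = -1/88705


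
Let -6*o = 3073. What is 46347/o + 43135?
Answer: 18896539/439 ≈ 43045.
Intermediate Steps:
o = -3073/6 (o = -⅙*3073 = -3073/6 ≈ -512.17)
46347/o + 43135 = 46347/(-3073/6) + 43135 = 46347*(-6/3073) + 43135 = -39726/439 + 43135 = 18896539/439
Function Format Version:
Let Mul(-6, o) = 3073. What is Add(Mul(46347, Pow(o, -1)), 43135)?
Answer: Rational(18896539, 439) ≈ 43045.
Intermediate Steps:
o = Rational(-3073, 6) (o = Mul(Rational(-1, 6), 3073) = Rational(-3073, 6) ≈ -512.17)
Add(Mul(46347, Pow(o, -1)), 43135) = Add(Mul(46347, Pow(Rational(-3073, 6), -1)), 43135) = Add(Mul(46347, Rational(-6, 3073)), 43135) = Add(Rational(-39726, 439), 43135) = Rational(18896539, 439)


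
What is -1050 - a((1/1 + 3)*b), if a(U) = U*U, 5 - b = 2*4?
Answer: -1194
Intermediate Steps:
b = -3 (b = 5 - 2*4 = 5 - 1*8 = 5 - 8 = -3)
a(U) = U²
-1050 - a((1/1 + 3)*b) = -1050 - ((1/1 + 3)*(-3))² = -1050 - ((1 + 3)*(-3))² = -1050 - (4*(-3))² = -1050 - 1*(-12)² = -1050 - 1*144 = -1050 - 144 = -1194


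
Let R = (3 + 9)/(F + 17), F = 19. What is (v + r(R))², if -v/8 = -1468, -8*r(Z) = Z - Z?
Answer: 137921536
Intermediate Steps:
R = ⅓ (R = (3 + 9)/(19 + 17) = 12/36 = 12*(1/36) = ⅓ ≈ 0.33333)
r(Z) = 0 (r(Z) = -(Z - Z)/8 = -⅛*0 = 0)
v = 11744 (v = -8*(-1468) = 11744)
(v + r(R))² = (11744 + 0)² = 11744² = 137921536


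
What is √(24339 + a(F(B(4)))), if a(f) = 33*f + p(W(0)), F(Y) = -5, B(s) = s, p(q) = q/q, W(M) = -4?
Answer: 5*√967 ≈ 155.48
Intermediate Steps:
p(q) = 1
a(f) = 1 + 33*f (a(f) = 33*f + 1 = 1 + 33*f)
√(24339 + a(F(B(4)))) = √(24339 + (1 + 33*(-5))) = √(24339 + (1 - 165)) = √(24339 - 164) = √24175 = 5*√967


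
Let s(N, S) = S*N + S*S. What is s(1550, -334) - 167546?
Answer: -573690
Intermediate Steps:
s(N, S) = S**2 + N*S (s(N, S) = N*S + S**2 = S**2 + N*S)
s(1550, -334) - 167546 = -334*(1550 - 334) - 167546 = -334*1216 - 167546 = -406144 - 167546 = -573690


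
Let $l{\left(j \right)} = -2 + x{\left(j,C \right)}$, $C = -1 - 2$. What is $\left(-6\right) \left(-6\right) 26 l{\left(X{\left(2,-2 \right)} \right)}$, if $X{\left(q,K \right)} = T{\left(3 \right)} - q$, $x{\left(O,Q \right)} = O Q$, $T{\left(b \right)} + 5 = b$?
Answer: $9360$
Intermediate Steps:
$T{\left(b \right)} = -5 + b$
$C = -3$
$X{\left(q,K \right)} = -2 - q$ ($X{\left(q,K \right)} = \left(-5 + 3\right) - q = -2 - q$)
$l{\left(j \right)} = -2 - 3 j$ ($l{\left(j \right)} = -2 + j \left(-3\right) = -2 - 3 j$)
$\left(-6\right) \left(-6\right) 26 l{\left(X{\left(2,-2 \right)} \right)} = \left(-6\right) \left(-6\right) 26 \left(-2 - 3 \left(-2 - 2\right)\right) = 36 \cdot 26 \left(-2 - 3 \left(-2 - 2\right)\right) = 936 \left(-2 - -12\right) = 936 \left(-2 + 12\right) = 936 \cdot 10 = 9360$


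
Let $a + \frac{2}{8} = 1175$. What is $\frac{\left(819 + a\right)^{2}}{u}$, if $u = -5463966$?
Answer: $- \frac{63600625}{87423456} \approx -0.7275$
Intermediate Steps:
$a = \frac{4699}{4}$ ($a = - \frac{1}{4} + 1175 = \frac{4699}{4} \approx 1174.8$)
$\frac{\left(819 + a\right)^{2}}{u} = \frac{\left(819 + \frac{4699}{4}\right)^{2}}{-5463966} = \left(\frac{7975}{4}\right)^{2} \left(- \frac{1}{5463966}\right) = \frac{63600625}{16} \left(- \frac{1}{5463966}\right) = - \frac{63600625}{87423456}$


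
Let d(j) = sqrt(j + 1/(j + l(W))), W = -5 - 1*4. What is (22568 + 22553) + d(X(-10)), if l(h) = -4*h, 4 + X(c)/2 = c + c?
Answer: 45121 + I*sqrt(1731)/6 ≈ 45121.0 + 6.9342*I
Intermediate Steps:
X(c) = -8 + 4*c (X(c) = -8 + 2*(c + c) = -8 + 2*(2*c) = -8 + 4*c)
W = -9 (W = -5 - 4 = -9)
d(j) = sqrt(j + 1/(36 + j)) (d(j) = sqrt(j + 1/(j - 4*(-9))) = sqrt(j + 1/(j + 36)) = sqrt(j + 1/(36 + j)))
(22568 + 22553) + d(X(-10)) = (22568 + 22553) + sqrt((1 + (-8 + 4*(-10))*(36 + (-8 + 4*(-10))))/(36 + (-8 + 4*(-10)))) = 45121 + sqrt((1 + (-8 - 40)*(36 + (-8 - 40)))/(36 + (-8 - 40))) = 45121 + sqrt((1 - 48*(36 - 48))/(36 - 48)) = 45121 + sqrt((1 - 48*(-12))/(-12)) = 45121 + sqrt(-(1 + 576)/12) = 45121 + sqrt(-1/12*577) = 45121 + sqrt(-577/12) = 45121 + I*sqrt(1731)/6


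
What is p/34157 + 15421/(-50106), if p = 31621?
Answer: 151095247/244495806 ≈ 0.61799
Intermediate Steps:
p/34157 + 15421/(-50106) = 31621/34157 + 15421/(-50106) = 31621*(1/34157) + 15421*(-1/50106) = 31621/34157 - 2203/7158 = 151095247/244495806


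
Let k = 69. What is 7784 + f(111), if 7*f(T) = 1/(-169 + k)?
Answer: 5448799/700 ≈ 7784.0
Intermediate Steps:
f(T) = -1/700 (f(T) = 1/(7*(-169 + 69)) = (⅐)/(-100) = (⅐)*(-1/100) = -1/700)
7784 + f(111) = 7784 - 1/700 = 5448799/700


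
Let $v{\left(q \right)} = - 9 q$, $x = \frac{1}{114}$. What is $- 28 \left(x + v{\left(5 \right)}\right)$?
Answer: $\frac{71806}{57} \approx 1259.8$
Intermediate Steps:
$x = \frac{1}{114} \approx 0.0087719$
$- 28 \left(x + v{\left(5 \right)}\right) = - 28 \left(\frac{1}{114} - 45\right) = \left(-28\right) \left(- \frac{5129}{114}\right) = \frac{71806}{57}$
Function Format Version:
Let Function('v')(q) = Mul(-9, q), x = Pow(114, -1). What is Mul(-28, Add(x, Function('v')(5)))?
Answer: Rational(71806, 57) ≈ 1259.8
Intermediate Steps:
x = Rational(1, 114) ≈ 0.0087719
Mul(-28, Add(x, Function('v')(5))) = Mul(-28, Add(Rational(1, 114), Mul(-9, 5))) = Mul(-28, Add(Rational(1, 114), -45)) = Mul(-28, Rational(-5129, 114)) = Rational(71806, 57)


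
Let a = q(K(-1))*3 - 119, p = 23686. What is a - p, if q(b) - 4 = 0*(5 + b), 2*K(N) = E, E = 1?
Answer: -23793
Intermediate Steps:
K(N) = ½ (K(N) = (½)*1 = ½)
q(b) = 4 (q(b) = 4 + 0*(5 + b) = 4 + 0 = 4)
a = -107 (a = 4*3 - 119 = 12 - 119 = -107)
a - p = -107 - 1*23686 = -107 - 23686 = -23793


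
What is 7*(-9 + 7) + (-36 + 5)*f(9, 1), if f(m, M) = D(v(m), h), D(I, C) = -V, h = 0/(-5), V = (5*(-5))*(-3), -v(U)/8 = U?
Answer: 2311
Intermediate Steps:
v(U) = -8*U
V = 75 (V = -25*(-3) = 75)
h = 0 (h = 0*(-⅕) = 0)
D(I, C) = -75 (D(I, C) = -1*75 = -75)
f(m, M) = -75
7*(-9 + 7) + (-36 + 5)*f(9, 1) = 7*(-9 + 7) + (-36 + 5)*(-75) = 7*(-2) - 31*(-75) = -14 + 2325 = 2311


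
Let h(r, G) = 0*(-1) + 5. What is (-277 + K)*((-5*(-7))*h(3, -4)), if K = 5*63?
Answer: 6650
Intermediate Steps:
h(r, G) = 5 (h(r, G) = 0 + 5 = 5)
K = 315
(-277 + K)*((-5*(-7))*h(3, -4)) = (-277 + 315)*(-5*(-7)*5) = 38*(35*5) = 38*175 = 6650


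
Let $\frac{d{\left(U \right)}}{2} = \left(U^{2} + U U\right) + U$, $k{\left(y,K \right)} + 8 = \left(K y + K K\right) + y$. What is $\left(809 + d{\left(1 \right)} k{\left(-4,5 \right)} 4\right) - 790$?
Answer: $-149$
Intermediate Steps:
$k{\left(y,K \right)} = -8 + y + K^{2} + K y$ ($k{\left(y,K \right)} = -8 + \left(\left(K y + K K\right) + y\right) = -8 + \left(\left(K y + K^{2}\right) + y\right) = -8 + \left(\left(K^{2} + K y\right) + y\right) = -8 + \left(y + K^{2} + K y\right) = -8 + y + K^{2} + K y$)
$d{\left(U \right)} = 2 U + 4 U^{2}$ ($d{\left(U \right)} = 2 \left(\left(U^{2} + U U\right) + U\right) = 2 \left(\left(U^{2} + U^{2}\right) + U\right) = 2 \left(2 U^{2} + U\right) = 2 \left(U + 2 U^{2}\right) = 2 U + 4 U^{2}$)
$\left(809 + d{\left(1 \right)} k{\left(-4,5 \right)} 4\right) - 790 = \left(809 + 2 \cdot 1 \left(1 + 2 \cdot 1\right) \left(-8 - 4 + 5^{2} + 5 \left(-4\right)\right) 4\right) - 790 = \left(809 + 2 \cdot 1 \left(1 + 2\right) \left(-8 - 4 + 25 - 20\right) 4\right) - 790 = \left(809 + 2 \cdot 1 \cdot 3 \left(-7\right) 4\right) - 790 = \left(809 + 6 \left(-7\right) 4\right) - 790 = \left(809 - 168\right) - 790 = 641 - 790 = -149$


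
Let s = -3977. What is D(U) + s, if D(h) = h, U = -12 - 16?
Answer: -4005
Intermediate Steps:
U = -28
D(U) + s = -28 - 3977 = -4005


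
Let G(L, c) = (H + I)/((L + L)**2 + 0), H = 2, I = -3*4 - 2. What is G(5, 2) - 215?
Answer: -5378/25 ≈ -215.12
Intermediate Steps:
I = -14 (I = -12 - 2 = -14)
G(L, c) = -3/L**2 (G(L, c) = (2 - 14)/((L + L)**2 + 0) = -12/((2*L)**2 + 0) = -12/(4*L**2 + 0) = -12*1/(4*L**2) = -3/L**2)
G(5, 2) - 215 = -3/5**2 - 215 = -3*1/25 - 215 = -3/25 - 215 = -5378/25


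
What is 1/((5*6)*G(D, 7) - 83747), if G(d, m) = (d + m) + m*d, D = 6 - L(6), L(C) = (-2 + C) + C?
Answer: -1/84497 ≈ -1.1835e-5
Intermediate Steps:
L(C) = -2 + 2*C
D = -4 (D = 6 - (-2 + 2*6) = 6 - (-2 + 12) = 6 - 1*10 = 6 - 10 = -4)
G(d, m) = d + m + d*m (G(d, m) = (d + m) + d*m = d + m + d*m)
1/((5*6)*G(D, 7) - 83747) = 1/((5*6)*(-4 + 7 - 4*7) - 83747) = 1/(30*(-4 + 7 - 28) - 83747) = 1/(30*(-25) - 83747) = 1/(-750 - 83747) = 1/(-84497) = -1/84497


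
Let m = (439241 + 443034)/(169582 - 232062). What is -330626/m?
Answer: 4131502496/176455 ≈ 23414.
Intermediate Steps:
m = -176455/12496 (m = 882275/(-62480) = 882275*(-1/62480) = -176455/12496 ≈ -14.121)
-330626/m = -330626/(-176455/12496) = -330626*(-12496/176455) = 4131502496/176455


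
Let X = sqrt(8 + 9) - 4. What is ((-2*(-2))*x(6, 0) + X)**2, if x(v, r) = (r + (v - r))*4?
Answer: (92 + sqrt(17))**2 ≈ 9239.7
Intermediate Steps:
x(v, r) = 4*v (x(v, r) = v*4 = 4*v)
X = -4 + sqrt(17) (X = sqrt(17) - 4 = -4 + sqrt(17) ≈ 0.12311)
((-2*(-2))*x(6, 0) + X)**2 = ((-2*(-2))*(4*6) + (-4 + sqrt(17)))**2 = (4*24 + (-4 + sqrt(17)))**2 = (96 + (-4 + sqrt(17)))**2 = (92 + sqrt(17))**2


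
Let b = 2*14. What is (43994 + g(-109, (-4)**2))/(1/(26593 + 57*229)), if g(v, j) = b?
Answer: 1745296212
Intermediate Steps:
b = 28
g(v, j) = 28
(43994 + g(-109, (-4)**2))/(1/(26593 + 57*229)) = (43994 + 28)/(1/(26593 + 57*229)) = 44022/(1/(26593 + 13053)) = 44022/(1/39646) = 44022*39646 = 1745296212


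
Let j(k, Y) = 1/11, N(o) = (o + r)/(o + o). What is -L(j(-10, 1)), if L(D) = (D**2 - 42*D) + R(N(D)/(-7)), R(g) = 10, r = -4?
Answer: -749/121 ≈ -6.1901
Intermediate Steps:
N(o) = (-4 + o)/(2*o) (N(o) = (o - 4)/(o + o) = (-4 + o)/((2*o)) = (-4 + o)*(1/(2*o)) = (-4 + o)/(2*o))
j(k, Y) = 1/11
L(D) = 10 + D**2 - 42*D (L(D) = (D**2 - 42*D) + 10 = 10 + D**2 - 42*D)
-L(j(-10, 1)) = -(10 + (1/11)**2 - 42*1/11) = -(10 + 1/121 - 42/11) = -1*749/121 = -749/121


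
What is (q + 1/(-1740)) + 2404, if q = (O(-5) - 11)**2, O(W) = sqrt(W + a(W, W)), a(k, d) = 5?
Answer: 4393499/1740 ≈ 2525.0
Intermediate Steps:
O(W) = sqrt(5 + W) (O(W) = sqrt(W + 5) = sqrt(5 + W))
q = 121 (q = (sqrt(5 - 5) - 11)**2 = (sqrt(0) - 11)**2 = (0 - 11)**2 = (-11)**2 = 121)
(q + 1/(-1740)) + 2404 = (121 + 1/(-1740)) + 2404 = (121 - 1/1740) + 2404 = 210539/1740 + 2404 = 4393499/1740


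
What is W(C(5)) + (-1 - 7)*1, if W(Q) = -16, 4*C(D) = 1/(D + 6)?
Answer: -24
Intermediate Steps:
C(D) = 1/(4*(6 + D)) (C(D) = 1/(4*(D + 6)) = 1/(4*(6 + D)))
W(C(5)) + (-1 - 7)*1 = -16 + (-1 - 7)*1 = -16 - 8*1 = -16 - 8 = -24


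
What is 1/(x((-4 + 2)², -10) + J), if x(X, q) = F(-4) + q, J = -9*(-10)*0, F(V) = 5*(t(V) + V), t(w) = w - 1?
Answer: -1/55 ≈ -0.018182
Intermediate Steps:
t(w) = -1 + w
F(V) = -5 + 10*V (F(V) = 5*((-1 + V) + V) = 5*(-1 + 2*V) = -5 + 10*V)
J = 0 (J = 90*0 = 0)
x(X, q) = -45 + q (x(X, q) = (-5 + 10*(-4)) + q = (-5 - 40) + q = -45 + q)
1/(x((-4 + 2)², -10) + J) = 1/((-45 - 10) + 0) = 1/(-55 + 0) = 1/(-55) = -1/55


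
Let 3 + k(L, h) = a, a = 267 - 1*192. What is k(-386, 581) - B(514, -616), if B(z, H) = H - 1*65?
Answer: 753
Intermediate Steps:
a = 75 (a = 267 - 192 = 75)
k(L, h) = 72 (k(L, h) = -3 + 75 = 72)
B(z, H) = -65 + H (B(z, H) = H - 65 = -65 + H)
k(-386, 581) - B(514, -616) = 72 - (-65 - 616) = 72 - 1*(-681) = 72 + 681 = 753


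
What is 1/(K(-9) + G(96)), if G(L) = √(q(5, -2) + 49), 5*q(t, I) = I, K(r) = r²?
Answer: 5/402 - √15/3618 ≈ 0.011367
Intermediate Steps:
q(t, I) = I/5
G(L) = 9*√15/5 (G(L) = √((⅕)*(-2) + 49) = √(-⅖ + 49) = √(243/5) = 9*√15/5)
1/(K(-9) + G(96)) = 1/((-9)² + 9*√15/5) = 1/(81 + 9*√15/5)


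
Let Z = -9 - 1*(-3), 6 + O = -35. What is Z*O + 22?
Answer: 268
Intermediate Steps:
O = -41 (O = -6 - 35 = -41)
Z = -6 (Z = -9 + 3 = -6)
Z*O + 22 = -6*(-41) + 22 = 246 + 22 = 268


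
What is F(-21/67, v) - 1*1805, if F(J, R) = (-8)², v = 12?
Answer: -1741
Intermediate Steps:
F(J, R) = 64
F(-21/67, v) - 1*1805 = 64 - 1*1805 = 64 - 1805 = -1741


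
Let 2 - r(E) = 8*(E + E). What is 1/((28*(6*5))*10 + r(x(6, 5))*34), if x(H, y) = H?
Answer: 1/5204 ≈ 0.00019216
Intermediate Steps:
r(E) = 2 - 16*E (r(E) = 2 - 8*(E + E) = 2 - 8*2*E = 2 - 16*E)
1/((28*(6*5))*10 + r(x(6, 5))*34) = 1/((28*(6*5))*10 + (2 - 16*6)*34) = 1/((28*30)*10 + (2 - 96)*34) = 1/(840*10 - 94*34) = 1/(8400 - 3196) = 1/5204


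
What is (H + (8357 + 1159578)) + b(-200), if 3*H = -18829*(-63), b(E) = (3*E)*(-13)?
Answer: 1571144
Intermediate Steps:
b(E) = -39*E
H = 395409 (H = (-18829*(-63))/3 = (⅓)*1186227 = 395409)
(H + (8357 + 1159578)) + b(-200) = (395409 + (8357 + 1159578)) - 39*(-200) = (395409 + 1167935) + 7800 = 1563344 + 7800 = 1571144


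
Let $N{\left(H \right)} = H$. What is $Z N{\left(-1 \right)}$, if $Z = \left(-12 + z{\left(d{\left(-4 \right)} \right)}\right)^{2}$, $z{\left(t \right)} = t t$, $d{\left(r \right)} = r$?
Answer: $-16$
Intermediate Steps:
$z{\left(t \right)} = t^{2}$
$Z = 16$ ($Z = \left(-12 + \left(-4\right)^{2}\right)^{2} = \left(-12 + 16\right)^{2} = 4^{2} = 16$)
$Z N{\left(-1 \right)} = 16 \left(-1\right) = -16$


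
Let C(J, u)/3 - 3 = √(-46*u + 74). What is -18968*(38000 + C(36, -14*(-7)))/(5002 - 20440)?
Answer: 360477356/7719 + 9484*I*√4434/2573 ≈ 46700.0 + 245.44*I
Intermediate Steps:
C(J, u) = 9 + 3*√(74 - 46*u) (C(J, u) = 9 + 3*√(-46*u + 74) = 9 + 3*√(74 - 46*u))
-18968*(38000 + C(36, -14*(-7)))/(5002 - 20440) = -18968*(38000 + (9 + 3*√(74 - (-644)*(-7))))/(5002 - 20440) = -(-360477356/7719 - 9484*√(74 - 46*98)/2573) = -(-360477356/7719 - 9484*√(74 - 4508)/2573) = -(-360477356/7719 - 9484*I*√4434/2573) = -18968*(-38009/15438 - I*√4434/5146) = 360477356/7719 + 9484*I*√4434/2573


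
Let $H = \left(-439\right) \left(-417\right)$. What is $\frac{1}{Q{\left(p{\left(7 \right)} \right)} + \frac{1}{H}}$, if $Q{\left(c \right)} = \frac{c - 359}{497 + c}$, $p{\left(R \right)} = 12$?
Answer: $- \frac{93179067}{63522352} \approx -1.4669$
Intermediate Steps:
$Q{\left(c \right)} = \frac{-359 + c}{497 + c}$
$H = 183063$
$\frac{1}{Q{\left(p{\left(7 \right)} \right)} + \frac{1}{H}} = \frac{1}{\frac{-359 + 12}{497 + 12} + \frac{1}{183063}} = \frac{1}{\frac{1}{509} \left(-347\right) + \frac{1}{183063}} = \frac{1}{- \frac{347}{509} + \frac{1}{183063}} = \frac{1}{- \frac{63522352}{93179067}} = - \frac{93179067}{63522352}$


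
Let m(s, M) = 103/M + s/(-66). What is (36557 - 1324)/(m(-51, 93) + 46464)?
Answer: 72086718/95069191 ≈ 0.75826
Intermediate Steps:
m(s, M) = 103/M - s/66 (m(s, M) = 103/M + s*(-1/66) = 103/M - s/66)
(36557 - 1324)/(m(-51, 93) + 46464) = (36557 - 1324)/((103/93 - 1/66*(-51)) + 46464) = 35233/((103*(1/93) + 17/22) + 46464) = 35233/((103/93 + 17/22) + 46464) = 35233/(3847/2046 + 46464) = 35233/(95069191/2046) = 35233*(2046/95069191) = 72086718/95069191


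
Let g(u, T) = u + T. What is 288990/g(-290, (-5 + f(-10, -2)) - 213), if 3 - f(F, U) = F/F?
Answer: -144495/253 ≈ -571.13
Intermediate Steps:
f(F, U) = 2 (f(F, U) = 3 - F/F = 3 - 1*1 = 3 - 1 = 2)
g(u, T) = T + u
288990/g(-290, (-5 + f(-10, -2)) - 213) = 288990/(((-5 + 2) - 213) - 290) = 288990/((-3 - 213) - 290) = 288990/(-216 - 290) = 288990/(-506) = 288990*(-1/506) = -144495/253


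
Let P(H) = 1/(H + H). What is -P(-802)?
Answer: 1/1604 ≈ 0.00062344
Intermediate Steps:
P(H) = 1/(2*H)
-P(-802) = -1/(2*(-802)) = -(-1)/(2*802) = -1*(-1/1604) = 1/1604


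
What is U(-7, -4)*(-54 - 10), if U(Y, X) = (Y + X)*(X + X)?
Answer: -5632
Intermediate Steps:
U(Y, X) = 2*X*(X + Y) (U(Y, X) = (X + Y)*(2*X) = 2*X*(X + Y))
U(-7, -4)*(-54 - 10) = (2*(-4)*(-4 - 7))*(-54 - 10) = (2*(-4)*(-11))*(-64) = 88*(-64) = -5632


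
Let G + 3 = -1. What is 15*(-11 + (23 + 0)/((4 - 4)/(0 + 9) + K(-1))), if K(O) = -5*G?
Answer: -591/4 ≈ -147.75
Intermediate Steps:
G = -4 (G = -3 - 1 = -4)
K(O) = 20 (K(O) = -5*(-4) = 20)
15*(-11 + (23 + 0)/((4 - 4)/(0 + 9) + K(-1))) = 15*(-11 + (23 + 0)/((4 - 4)/(0 + 9) + 20)) = 15*(-11 + 23/(0/9 + 20)) = 15*(-11 + 23/(0*(1/9) + 20)) = 15*(-11 + 23/(0 + 20)) = 15*(-11 + 23/20) = 15*(-197/20) = -591/4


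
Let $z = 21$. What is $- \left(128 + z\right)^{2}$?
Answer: $-22201$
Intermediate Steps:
$- \left(128 + z\right)^{2} = - \left(128 + 21\right)^{2} = - 149^{2} = \left(-1\right) 22201 = -22201$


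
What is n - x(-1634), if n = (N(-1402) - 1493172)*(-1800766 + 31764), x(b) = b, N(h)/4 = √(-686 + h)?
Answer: 2641424255978 - 42456048*I*√58 ≈ 2.6414e+12 - 3.2334e+8*I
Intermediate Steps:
N(h) = 4*√(-686 + h)
n = 2641424254344 - 42456048*I*√58 (n = (4*√(-686 - 1402) - 1493172)*(-1800766 + 31764) = (4*√(-2088) - 1493172)*(-1769002) = (4*(6*I*√58) - 1493172)*(-1769002) = (24*I*√58 - 1493172)*(-1769002) = (-1493172 + 24*I*√58)*(-1769002) = 2641424254344 - 42456048*I*√58 ≈ 2.6414e+12 - 3.2334e+8*I)
n - x(-1634) = (2641424254344 - 42456048*I*√58) - 1*(-1634) = (2641424254344 - 42456048*I*√58) + 1634 = 2641424255978 - 42456048*I*√58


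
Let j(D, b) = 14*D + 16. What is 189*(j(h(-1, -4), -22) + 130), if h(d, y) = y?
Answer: 17010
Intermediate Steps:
j(D, b) = 16 + 14*D
189*(j(h(-1, -4), -22) + 130) = 189*((16 + 14*(-4)) + 130) = 189*((16 - 56) + 130) = 189*(-40 + 130) = 189*90 = 17010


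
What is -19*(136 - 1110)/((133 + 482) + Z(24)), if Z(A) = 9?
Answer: 9253/312 ≈ 29.657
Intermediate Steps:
-19*(136 - 1110)/((133 + 482) + Z(24)) = -19*(136 - 1110)/((133 + 482) + 9) = -(-18506)/(615 + 9) = -(-18506)/624 = -19*(-487/312) = 9253/312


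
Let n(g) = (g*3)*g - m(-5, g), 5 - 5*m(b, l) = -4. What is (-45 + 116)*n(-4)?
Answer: 16401/5 ≈ 3280.2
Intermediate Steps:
m(b, l) = 9/5 (m(b, l) = 1 - 1/5*(-4) = 1 + 4/5 = 9/5)
n(g) = -9/5 + 3*g**2 (n(g) = (g*3)*g - 1*9/5 = (3*g)*g - 9/5 = 3*g**2 - 9/5 = -9/5 + 3*g**2)
(-45 + 116)*n(-4) = (-45 + 116)*(-9/5 + 3*(-4)**2) = 71*(-9/5 + 3*16) = 71*(-9/5 + 48) = 71*(231/5) = 16401/5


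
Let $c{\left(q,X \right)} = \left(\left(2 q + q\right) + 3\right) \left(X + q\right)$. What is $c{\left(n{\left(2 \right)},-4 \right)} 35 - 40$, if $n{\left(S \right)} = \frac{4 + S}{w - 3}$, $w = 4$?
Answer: $1430$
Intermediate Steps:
$n{\left(S \right)} = 4 + S$ ($n{\left(S \right)} = \frac{4 + S}{4 - 3} = \frac{4 + S}{1} = \left(4 + S\right) 1 = 4 + S$)
$c{\left(q,X \right)} = \left(3 + 3 q\right) \left(X + q\right)$ ($c{\left(q,X \right)} = \left(3 q + 3\right) \left(X + q\right) = \left(3 + 3 q\right) \left(X + q\right)$)
$c{\left(n{\left(2 \right)},-4 \right)} 35 - 40 = \left(3 \left(-4\right) + 3 \left(4 + 2\right) + 3 \left(4 + 2\right)^{2} + 3 \left(-4\right) \left(4 + 2\right)\right) 35 - 40 = \left(-12 + 3 \cdot 6 + 3 \cdot 6^{2} + 3 \left(-4\right) 6\right) 35 - 40 = \left(-12 + 18 + 3 \cdot 36 - 72\right) 35 - 40 = \left(-12 + 18 + 108 - 72\right) 35 - 40 = 42 \cdot 35 - 40 = 1470 - 40 = 1430$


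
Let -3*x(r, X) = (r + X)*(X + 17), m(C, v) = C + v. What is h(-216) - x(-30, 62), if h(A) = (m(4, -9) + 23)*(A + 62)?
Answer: -5788/3 ≈ -1929.3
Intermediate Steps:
x(r, X) = -(17 + X)*(X + r)/3 (x(r, X) = -(r + X)*(X + 17)/3 = -(X + r)*(17 + X)/3 = -(17 + X)*(X + r)/3)
h(A) = 1116 + 18*A (h(A) = ((4 - 9) + 23)*(A + 62) = (-5 + 23)*(62 + A) = 18*(62 + A) = 1116 + 18*A)
h(-216) - x(-30, 62) = (1116 + 18*(-216)) - (-17/3*62 - 17/3*(-30) - ⅓*62² - ⅓*62*(-30)) = (1116 - 3888) - (-1054/3 + 170 - ⅓*3844 + 620) = -2772 - (-1054/3 + 170 - 3844/3 + 620) = -2772 - 1*(-2528/3) = -2772 + 2528/3 = -5788/3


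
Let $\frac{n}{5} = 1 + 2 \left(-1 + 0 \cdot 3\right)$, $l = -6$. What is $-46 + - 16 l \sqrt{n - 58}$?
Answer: $-46 + 288 i \sqrt{7} \approx -46.0 + 761.98 i$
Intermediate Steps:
$n = -5$ ($n = 5 \left(1 + 2 \left(-1 + 0 \cdot 3\right)\right) = 5 \left(1 + 2 \left(-1 + 0\right)\right) = 5 \left(1 + 2 \left(-1\right)\right) = 5 \left(1 - 2\right) = 5 \left(-1\right) = -5$)
$-46 + - 16 l \sqrt{n - 58} = -46 + \left(-16\right) \left(-6\right) \sqrt{-5 - 58} = -46 + 96 \sqrt{-63} = -46 + 96 \cdot 3 i \sqrt{7} = -46 + 288 i \sqrt{7}$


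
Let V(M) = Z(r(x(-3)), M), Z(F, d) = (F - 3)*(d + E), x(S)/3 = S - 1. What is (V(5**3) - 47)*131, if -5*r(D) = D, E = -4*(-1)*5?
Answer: -17554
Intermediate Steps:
x(S) = -3 + 3*S (x(S) = 3*(S - 1) = 3*(-1 + S) = -3 + 3*S)
E = 20 (E = 4*5 = 20)
r(D) = -D/5
Z(F, d) = (-3 + F)*(20 + d) (Z(F, d) = (F - 3)*(d + 20) = (-3 + F)*(20 + d))
V(M) = -12 - 3*M/5 (V(M) = -60 - 3*M + 20*(-(-3 + 3*(-3))/5) + (-(-3 + 3*(-3))/5)*M = -60 - 3*M + 20*(-(-3 - 9)/5) + (-(-3 - 9)/5)*M = -60 - 3*M + 20*(-1/5*(-12)) + (-1/5*(-12))*M = -60 - 3*M + 20*(12/5) + 12*M/5 = -60 - 3*M + 48 + 12*M/5 = -12 - 3*M/5)
(V(5**3) - 47)*131 = ((-12 - 3/5*5**3) - 47)*131 = ((-12 - 3/5*125) - 47)*131 = ((-12 - 75) - 47)*131 = (-87 - 47)*131 = -134*131 = -17554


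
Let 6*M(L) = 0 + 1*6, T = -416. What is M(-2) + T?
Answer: -415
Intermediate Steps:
M(L) = 1 (M(L) = (0 + 1*6)/6 = (0 + 6)/6 = (1/6)*6 = 1)
M(-2) + T = 1 - 416 = -415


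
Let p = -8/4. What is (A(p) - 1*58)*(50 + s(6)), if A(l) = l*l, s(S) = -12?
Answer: -2052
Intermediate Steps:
p = -2 (p = -8*1/4 = -2)
A(l) = l**2
(A(p) - 1*58)*(50 + s(6)) = ((-2)**2 - 1*58)*(50 - 12) = (4 - 58)*38 = -54*38 = -2052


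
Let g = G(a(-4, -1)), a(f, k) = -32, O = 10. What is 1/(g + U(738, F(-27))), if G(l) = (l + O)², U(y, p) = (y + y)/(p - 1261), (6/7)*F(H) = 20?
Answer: 3713/1792664 ≈ 0.0020712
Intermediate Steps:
F(H) = 70/3 (F(H) = (7/6)*20 = 70/3)
U(y, p) = 2*y/(-1261 + p) (U(y, p) = (2*y)/(-1261 + p) = 2*y/(-1261 + p))
G(l) = (10 + l)² (G(l) = (l + 10)² = (10 + l)²)
g = 484 (g = (10 - 32)² = (-22)² = 484)
1/(g + U(738, F(-27))) = 1/(484 + 2*738/(-1261 + 70/3)) = 1/(484 + 2*738/(-3713/3)) = 1/(484 + 2*738*(-3/3713)) = 1/(484 - 4428/3713) = 1/(1792664/3713) = 3713/1792664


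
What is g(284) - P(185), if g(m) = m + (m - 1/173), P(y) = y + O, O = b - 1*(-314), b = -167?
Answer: 40827/173 ≈ 235.99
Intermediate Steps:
O = 147 (O = -167 - 1*(-314) = -167 + 314 = 147)
P(y) = 147 + y (P(y) = y + 147 = 147 + y)
g(m) = -1/173 + 2*m (g(m) = m + (m - 1*1/173) = m + (m - 1/173) = m + (-1/173 + m) = -1/173 + 2*m)
g(284) - P(185) = (-1/173 + 2*284) - (147 + 185) = (-1/173 + 568) - 1*332 = 98263/173 - 332 = 40827/173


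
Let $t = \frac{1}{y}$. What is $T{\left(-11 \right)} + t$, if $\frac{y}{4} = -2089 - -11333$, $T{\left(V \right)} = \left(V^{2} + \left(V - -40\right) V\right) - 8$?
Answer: $- \frac{7617055}{36976} \approx -206.0$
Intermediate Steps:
$T{\left(V \right)} = -8 + V^{2} + V \left(40 + V\right)$ ($T{\left(V \right)} = \left(V^{2} + \left(V + 40\right) V\right) - 8 = \left(V^{2} + \left(40 + V\right) V\right) - 8 = \left(V^{2} + V \left(40 + V\right)\right) - 8 = -8 + V^{2} + V \left(40 + V\right)$)
$y = 36976$ ($y = 4 \left(-2089 - -11333\right) = 4 \left(-2089 + 11333\right) = 4 \cdot 9244 = 36976$)
$t = \frac{1}{36976} \approx 2.7045 \cdot 10^{-5}$
$T{\left(-11 \right)} + t = \left(-8 + 2 \left(-11\right)^{2} + 40 \left(-11\right)\right) + \frac{1}{36976} = \left(-8 + 2 \cdot 121 - 440\right) + \frac{1}{36976} = \left(-8 + 242 - 440\right) + \frac{1}{36976} = -206 + \frac{1}{36976} = - \frac{7617055}{36976}$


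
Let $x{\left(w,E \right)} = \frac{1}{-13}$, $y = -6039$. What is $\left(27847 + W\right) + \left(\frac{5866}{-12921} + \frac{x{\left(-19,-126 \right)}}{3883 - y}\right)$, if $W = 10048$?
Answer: $\frac{63156115432073}{1666628106} \approx 37895.0$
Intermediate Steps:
$x{\left(w,E \right)} = - \frac{1}{13}$
$\left(27847 + W\right) + \left(\frac{5866}{-12921} + \frac{x{\left(-19,-126 \right)}}{3883 - y}\right) = \left(27847 + 10048\right) - \left(\frac{5866}{12921} + \frac{1}{13 \left(3883 - -6039\right)}\right) = 37895 - \left(\frac{5866}{12921} + \frac{1}{13 \left(3883 + 6039\right)}\right) = 37895 - \left(\frac{5866}{12921} + \frac{1}{13 \cdot 9922}\right) = 37895 - \frac{756644797}{1666628106} = \frac{63156115432073}{1666628106}$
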